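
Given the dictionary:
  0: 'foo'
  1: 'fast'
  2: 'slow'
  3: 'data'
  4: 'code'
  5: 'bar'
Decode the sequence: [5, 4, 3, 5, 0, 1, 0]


Look up each index in the dictionary:
  5 -> 'bar'
  4 -> 'code'
  3 -> 'data'
  5 -> 'bar'
  0 -> 'foo'
  1 -> 'fast'
  0 -> 'foo'

Decoded: "bar code data bar foo fast foo"


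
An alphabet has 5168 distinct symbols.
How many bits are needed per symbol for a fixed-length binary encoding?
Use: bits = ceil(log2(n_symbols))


log2(5168) = 12.3354
Bracket: 2^12 = 4096 < 5168 <= 2^13 = 8192
So ceil(log2(5168)) = 13

bits = ceil(log2(5168)) = ceil(12.3354) = 13 bits


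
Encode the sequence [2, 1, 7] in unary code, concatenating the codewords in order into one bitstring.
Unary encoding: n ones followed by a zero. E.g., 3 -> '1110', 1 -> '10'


Encode each number as n ones followed by a terminating 0:
  2 -> 110 (3 bits)
  1 -> 10 (2 bits)
  7 -> 11111110 (8 bits)
Total length = 3 + 2 + 8 = 13 bits.

Unary([2, 1, 7]) = 1101011111110 (13 bits)


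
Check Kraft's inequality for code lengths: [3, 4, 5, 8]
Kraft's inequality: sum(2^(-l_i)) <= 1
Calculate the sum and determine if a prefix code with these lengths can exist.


Sum = 2^(-3) + 2^(-4) + 2^(-5) + 2^(-8)
    = 0.125 + 0.0625 + 0.03125 + 0.00390625
    = 57/256 = 0.22265625
Since 0.22265625 <= 1, Kraft's inequality IS satisfied.
A prefix code with these lengths CAN exist.

Kraft sum = 0.22265625. Satisfied.


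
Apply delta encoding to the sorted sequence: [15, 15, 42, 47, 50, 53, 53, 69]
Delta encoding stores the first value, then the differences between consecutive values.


First value: 15
Deltas:
  15 - 15 = 0
  42 - 15 = 27
  47 - 42 = 5
  50 - 47 = 3
  53 - 50 = 3
  53 - 53 = 0
  69 - 53 = 16


Delta encoded: [15, 0, 27, 5, 3, 3, 0, 16]


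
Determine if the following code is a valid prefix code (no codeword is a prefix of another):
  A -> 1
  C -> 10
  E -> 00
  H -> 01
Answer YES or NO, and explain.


Checking each pair (does one codeword prefix another?):
  A='1' vs C='10': prefix -- VIOLATION

NO -- this is NOT a valid prefix code. A (1) is a prefix of C (10).


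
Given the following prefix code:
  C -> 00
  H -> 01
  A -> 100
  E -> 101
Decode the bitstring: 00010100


Decoding step by step:
Bits 00 -> C
Bits 01 -> H
Bits 01 -> H
Bits 00 -> C


Decoded message: CHHC


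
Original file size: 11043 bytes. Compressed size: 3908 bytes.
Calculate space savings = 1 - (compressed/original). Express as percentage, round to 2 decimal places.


ratio = compressed/original = 3908/11043 = 0.353889
savings = 1 - ratio = 1 - 0.353889 = 0.646111
as a percentage: 0.646111 * 100 = 64.61%

Space savings = 1 - 3908/11043 = 64.61%


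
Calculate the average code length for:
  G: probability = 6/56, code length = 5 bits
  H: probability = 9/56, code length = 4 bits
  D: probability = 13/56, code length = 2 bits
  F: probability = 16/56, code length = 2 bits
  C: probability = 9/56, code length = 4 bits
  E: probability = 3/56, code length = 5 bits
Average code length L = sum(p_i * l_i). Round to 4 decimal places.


Weighted contributions p_i * l_i:
  G: (6/56) * 5 = 30/56
  H: (9/56) * 4 = 36/56
  D: (13/56) * 2 = 26/56
  F: (16/56) * 2 = 32/56
  C: (9/56) * 4 = 36/56
  E: (3/56) * 5 = 15/56
Sum = (30 + 36 + 26 + 32 + 36 + 15)/56 = 175/56

L = 175/56 = 3.1250 bits/symbol


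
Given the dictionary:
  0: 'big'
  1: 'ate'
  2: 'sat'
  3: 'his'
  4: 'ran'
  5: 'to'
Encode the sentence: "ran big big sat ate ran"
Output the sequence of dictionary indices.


Look up each word in the dictionary:
  'ran' -> 4
  'big' -> 0
  'big' -> 0
  'sat' -> 2
  'ate' -> 1
  'ran' -> 4

Encoded: [4, 0, 0, 2, 1, 4]


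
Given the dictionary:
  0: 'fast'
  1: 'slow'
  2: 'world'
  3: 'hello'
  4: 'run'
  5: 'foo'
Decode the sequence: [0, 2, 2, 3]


Look up each index in the dictionary:
  0 -> 'fast'
  2 -> 'world'
  2 -> 'world'
  3 -> 'hello'

Decoded: "fast world world hello"


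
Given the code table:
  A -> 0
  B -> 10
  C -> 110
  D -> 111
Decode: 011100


Decoding:
0 -> A
111 -> D
0 -> A
0 -> A


Result: ADAA


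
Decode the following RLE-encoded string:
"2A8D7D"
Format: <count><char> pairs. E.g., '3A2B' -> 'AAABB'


Expanding each <count><char> pair:
  2A -> 'AA'
  8D -> 'DDDDDDDD'
  7D -> 'DDDDDDD'

Decoded = AADDDDDDDDDDDDDDD


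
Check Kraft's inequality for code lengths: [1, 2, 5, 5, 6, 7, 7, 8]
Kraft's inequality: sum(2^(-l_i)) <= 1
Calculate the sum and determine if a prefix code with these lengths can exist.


Sum = 2^(-1) + 2^(-2) + 2^(-5) + 2^(-5) + 2^(-6) + 2^(-7) + 2^(-7) + 2^(-8)
    = 0.5 + 0.25 + 0.03125 + 0.03125 + 0.015625 + 0.0078125 + 0.0078125 + 0.00390625
    = 217/256 = 0.84765625
Since 0.84765625 <= 1, Kraft's inequality IS satisfied.
A prefix code with these lengths CAN exist.

Kraft sum = 0.84765625. Satisfied.


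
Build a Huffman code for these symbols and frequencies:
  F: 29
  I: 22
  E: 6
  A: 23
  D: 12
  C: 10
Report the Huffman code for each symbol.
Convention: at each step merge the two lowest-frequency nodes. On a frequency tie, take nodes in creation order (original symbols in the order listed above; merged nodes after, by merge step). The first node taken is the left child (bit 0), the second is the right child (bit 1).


Huffman tree construction:
Step 1: Merge E(6) + C(10) = 16
Step 2: Merge D(12) + (E+C)(16) = 28
Step 3: Merge I(22) + A(23) = 45
Step 4: Merge (D+(E+C))(28) + F(29) = 57
Step 5: Merge (I+A)(45) + ((D+(E+C))+F)(57) = 102
Read each symbol's code off the tree from the root (left child = 0, right child = 1).

Codes:
  F: 11 (length 2)
  I: 00 (length 2)
  E: 1010 (length 4)
  A: 01 (length 2)
  D: 100 (length 3)
  C: 1011 (length 4)
Average code length: 248/102 = 2.4314 bits/symbol


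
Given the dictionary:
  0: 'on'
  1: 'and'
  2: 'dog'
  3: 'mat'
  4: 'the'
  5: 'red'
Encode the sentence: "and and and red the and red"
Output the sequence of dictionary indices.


Look up each word in the dictionary:
  'and' -> 1
  'and' -> 1
  'and' -> 1
  'red' -> 5
  'the' -> 4
  'and' -> 1
  'red' -> 5

Encoded: [1, 1, 1, 5, 4, 1, 5]


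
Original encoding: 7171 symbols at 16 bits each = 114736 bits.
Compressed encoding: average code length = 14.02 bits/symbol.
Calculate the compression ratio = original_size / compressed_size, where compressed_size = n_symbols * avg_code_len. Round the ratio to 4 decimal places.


original_size = n_symbols * orig_bits = 7171 * 16 = 114736 bits
compressed_size = n_symbols * avg_code_len = 7171 * 14.02 = 100537.42 bits
ratio = original_size / compressed_size = 114736 / 100537.42 = 1.1412

Compression ratio = 1.1412


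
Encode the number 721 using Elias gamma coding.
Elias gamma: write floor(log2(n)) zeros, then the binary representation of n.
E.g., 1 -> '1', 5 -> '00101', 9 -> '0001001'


num_bits = floor(log2(721)) + 1 = 10
leading_zeros = num_bits - 1 = 9
binary(721) = 1011010001

Elias gamma(721) = '000000000' + '1011010001' = 0000000001011010001 (19 bits)


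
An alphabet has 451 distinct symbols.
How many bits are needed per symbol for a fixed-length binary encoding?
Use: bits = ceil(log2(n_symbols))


log2(451) = 8.817
Bracket: 2^8 = 256 < 451 <= 2^9 = 512
So ceil(log2(451)) = 9

bits = ceil(log2(451)) = ceil(8.817) = 9 bits


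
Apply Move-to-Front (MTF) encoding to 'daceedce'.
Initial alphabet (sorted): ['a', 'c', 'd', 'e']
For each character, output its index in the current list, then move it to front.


MTF encoding:
'd': index 2 in ['a', 'c', 'd', 'e'] -> ['d', 'a', 'c', 'e']
'a': index 1 in ['d', 'a', 'c', 'e'] -> ['a', 'd', 'c', 'e']
'c': index 2 in ['a', 'd', 'c', 'e'] -> ['c', 'a', 'd', 'e']
'e': index 3 in ['c', 'a', 'd', 'e'] -> ['e', 'c', 'a', 'd']
'e': index 0 in ['e', 'c', 'a', 'd'] -> ['e', 'c', 'a', 'd']
'd': index 3 in ['e', 'c', 'a', 'd'] -> ['d', 'e', 'c', 'a']
'c': index 2 in ['d', 'e', 'c', 'a'] -> ['c', 'd', 'e', 'a']
'e': index 2 in ['c', 'd', 'e', 'a'] -> ['e', 'c', 'd', 'a']


Output: [2, 1, 2, 3, 0, 3, 2, 2]


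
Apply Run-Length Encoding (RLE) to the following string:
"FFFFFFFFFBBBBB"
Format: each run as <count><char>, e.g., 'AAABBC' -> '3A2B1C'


Scanning runs left to right:
  i=0: run of 'F' x 9 -> '9F'
  i=9: run of 'B' x 5 -> '5B'

RLE = 9F5B


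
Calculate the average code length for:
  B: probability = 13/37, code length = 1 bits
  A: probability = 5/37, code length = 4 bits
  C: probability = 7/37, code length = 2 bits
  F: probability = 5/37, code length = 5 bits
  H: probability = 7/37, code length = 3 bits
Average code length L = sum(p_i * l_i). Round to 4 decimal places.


Weighted contributions p_i * l_i:
  B: (13/37) * 1 = 13/37
  A: (5/37) * 4 = 20/37
  C: (7/37) * 2 = 14/37
  F: (5/37) * 5 = 25/37
  H: (7/37) * 3 = 21/37
Sum = (13 + 20 + 14 + 25 + 21)/37 = 93/37

L = 93/37 = 2.5135 bits/symbol


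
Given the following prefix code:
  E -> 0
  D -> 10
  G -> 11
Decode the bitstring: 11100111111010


Decoding step by step:
Bits 11 -> G
Bits 10 -> D
Bits 0 -> E
Bits 11 -> G
Bits 11 -> G
Bits 11 -> G
Bits 0 -> E
Bits 10 -> D


Decoded message: GDEGGGED


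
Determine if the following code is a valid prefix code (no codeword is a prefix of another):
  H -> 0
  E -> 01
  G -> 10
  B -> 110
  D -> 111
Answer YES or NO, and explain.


Checking each pair (does one codeword prefix another?):
  H='0' vs E='01': prefix -- VIOLATION

NO -- this is NOT a valid prefix code. H (0) is a prefix of E (01).


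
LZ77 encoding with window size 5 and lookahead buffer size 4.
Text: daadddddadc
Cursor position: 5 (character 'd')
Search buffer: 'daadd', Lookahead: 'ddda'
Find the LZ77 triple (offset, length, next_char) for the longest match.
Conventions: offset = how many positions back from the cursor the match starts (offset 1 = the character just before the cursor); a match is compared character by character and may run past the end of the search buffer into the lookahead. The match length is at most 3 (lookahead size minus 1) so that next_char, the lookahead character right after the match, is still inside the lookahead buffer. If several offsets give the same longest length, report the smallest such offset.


Try each offset into the search buffer:
  offset=1 (pos 4, char 'd'): match length 3
  offset=2 (pos 3, char 'd'): match length 3
  offset=3 (pos 2, char 'a'): match length 0
  offset=4 (pos 1, char 'a'): match length 0
  offset=5 (pos 0, char 'd'): match length 1
Longest match has length 3, found at offsets 1, 2; take the smallest, offset 1.
next_char = character at position 5 + 3 = 8 -> 'a'

Best match: offset=1, length=3 (matching 'ddd' starting at position 4)
LZ77 triple: (1, 3, 'a')


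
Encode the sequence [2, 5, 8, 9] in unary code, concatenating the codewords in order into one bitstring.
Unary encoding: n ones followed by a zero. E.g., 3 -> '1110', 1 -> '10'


Encode each number as n ones followed by a terminating 0:
  2 -> 110 (3 bits)
  5 -> 111110 (6 bits)
  8 -> 111111110 (9 bits)
  9 -> 1111111110 (10 bits)
Total length = 3 + 6 + 9 + 10 = 28 bits.

Unary([2, 5, 8, 9]) = 1101111101111111101111111110 (28 bits)


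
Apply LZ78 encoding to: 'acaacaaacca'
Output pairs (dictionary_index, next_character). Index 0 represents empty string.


LZ78 encoding steps:
Dictionary: {0: ''}
Step 1: w='' (idx 0), next='a' -> output (0, 'a'), add 'a' as idx 1
Step 2: w='' (idx 0), next='c' -> output (0, 'c'), add 'c' as idx 2
Step 3: w='a' (idx 1), next='a' -> output (1, 'a'), add 'aa' as idx 3
Step 4: w='c' (idx 2), next='a' -> output (2, 'a'), add 'ca' as idx 4
Step 5: w='aa' (idx 3), next='c' -> output (3, 'c'), add 'aac' as idx 5
Step 6: w='ca' (idx 4), end of input -> output (4, '')


Encoded: [(0, 'a'), (0, 'c'), (1, 'a'), (2, 'a'), (3, 'c'), (4, '')]


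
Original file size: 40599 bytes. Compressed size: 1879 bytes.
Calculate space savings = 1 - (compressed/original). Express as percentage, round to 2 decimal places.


ratio = compressed/original = 1879/40599 = 0.046282
savings = 1 - ratio = 1 - 0.046282 = 0.953718
as a percentage: 0.953718 * 100 = 95.37%

Space savings = 1 - 1879/40599 = 95.37%


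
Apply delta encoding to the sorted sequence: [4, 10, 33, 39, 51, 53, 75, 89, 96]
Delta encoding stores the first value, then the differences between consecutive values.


First value: 4
Deltas:
  10 - 4 = 6
  33 - 10 = 23
  39 - 33 = 6
  51 - 39 = 12
  53 - 51 = 2
  75 - 53 = 22
  89 - 75 = 14
  96 - 89 = 7


Delta encoded: [4, 6, 23, 6, 12, 2, 22, 14, 7]


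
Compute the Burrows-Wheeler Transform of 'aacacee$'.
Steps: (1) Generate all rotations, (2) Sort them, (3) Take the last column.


Rotations (sorted):
  0: $aacacee -> last char: e
  1: aacacee$ -> last char: $
  2: acacee$a -> last char: a
  3: acee$aac -> last char: c
  4: cacee$aa -> last char: a
  5: cee$aaca -> last char: a
  6: e$aacace -> last char: e
  7: ee$aacac -> last char: c


BWT = e$acaaec


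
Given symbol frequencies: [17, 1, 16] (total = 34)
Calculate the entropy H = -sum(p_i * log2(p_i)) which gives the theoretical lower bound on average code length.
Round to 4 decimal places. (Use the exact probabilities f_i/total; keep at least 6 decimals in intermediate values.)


Per-symbol terms -p_i * log2(p_i) with p_i = f_i/34:
  p = 17/34 = 0.500000: log2(p) = -1.000000, -p*log2(p) = 0.500000
  p = 1/34 = 0.029412: log2(p) = -5.087463, -p*log2(p) = 0.149631
  p = 16/34 = 0.470588: log2(p) = -1.087463, -p*log2(p) = 0.511747
H = 0.500000 + 0.149631 + 0.511747 = 1.161378

H = 1.1614 bits/symbol


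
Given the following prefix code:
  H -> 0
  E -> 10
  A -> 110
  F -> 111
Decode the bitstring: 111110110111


Decoding step by step:
Bits 111 -> F
Bits 110 -> A
Bits 110 -> A
Bits 111 -> F


Decoded message: FAAF


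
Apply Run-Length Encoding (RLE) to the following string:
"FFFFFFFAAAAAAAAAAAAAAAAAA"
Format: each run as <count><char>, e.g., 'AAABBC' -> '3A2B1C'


Scanning runs left to right:
  i=0: run of 'F' x 7 -> '7F'
  i=7: run of 'A' x 18 -> '18A'

RLE = 7F18A


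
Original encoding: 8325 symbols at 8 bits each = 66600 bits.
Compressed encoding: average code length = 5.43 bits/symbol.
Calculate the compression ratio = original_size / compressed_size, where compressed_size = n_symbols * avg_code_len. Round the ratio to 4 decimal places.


original_size = n_symbols * orig_bits = 8325 * 8 = 66600 bits
compressed_size = n_symbols * avg_code_len = 8325 * 5.43 = 45204.75 bits
ratio = original_size / compressed_size = 66600 / 45204.75 = 1.4733

Compression ratio = 1.4733


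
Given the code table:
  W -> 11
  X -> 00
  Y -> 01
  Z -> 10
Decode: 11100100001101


Decoding:
11 -> W
10 -> Z
01 -> Y
00 -> X
00 -> X
11 -> W
01 -> Y


Result: WZYXXWY


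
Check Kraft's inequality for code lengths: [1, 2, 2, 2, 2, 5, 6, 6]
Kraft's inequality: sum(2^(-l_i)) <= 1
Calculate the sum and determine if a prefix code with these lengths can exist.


Sum = 2^(-1) + 2^(-2) + 2^(-2) + 2^(-2) + 2^(-2) + 2^(-5) + 2^(-6) + 2^(-6)
    = 0.5 + 0.25 + 0.25 + 0.25 + 0.25 + 0.03125 + 0.015625 + 0.015625
    = 100/64 = 1.5625
Since 1.5625 > 1, Kraft's inequality is NOT satisfied.
A prefix code with these lengths CANNOT exist.

Kraft sum = 1.5625. Not satisfied.


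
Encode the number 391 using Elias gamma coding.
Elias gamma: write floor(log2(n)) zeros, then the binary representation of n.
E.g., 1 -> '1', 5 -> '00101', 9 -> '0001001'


num_bits = floor(log2(391)) + 1 = 9
leading_zeros = num_bits - 1 = 8
binary(391) = 110000111

Elias gamma(391) = '00000000' + '110000111' = 00000000110000111 (17 bits)


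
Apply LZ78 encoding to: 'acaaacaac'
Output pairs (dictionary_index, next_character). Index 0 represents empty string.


LZ78 encoding steps:
Dictionary: {0: ''}
Step 1: w='' (idx 0), next='a' -> output (0, 'a'), add 'a' as idx 1
Step 2: w='' (idx 0), next='c' -> output (0, 'c'), add 'c' as idx 2
Step 3: w='a' (idx 1), next='a' -> output (1, 'a'), add 'aa' as idx 3
Step 4: w='a' (idx 1), next='c' -> output (1, 'c'), add 'ac' as idx 4
Step 5: w='aa' (idx 3), next='c' -> output (3, 'c'), add 'aac' as idx 5


Encoded: [(0, 'a'), (0, 'c'), (1, 'a'), (1, 'c'), (3, 'c')]


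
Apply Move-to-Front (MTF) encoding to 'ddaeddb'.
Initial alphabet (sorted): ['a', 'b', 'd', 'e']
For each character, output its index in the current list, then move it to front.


MTF encoding:
'd': index 2 in ['a', 'b', 'd', 'e'] -> ['d', 'a', 'b', 'e']
'd': index 0 in ['d', 'a', 'b', 'e'] -> ['d', 'a', 'b', 'e']
'a': index 1 in ['d', 'a', 'b', 'e'] -> ['a', 'd', 'b', 'e']
'e': index 3 in ['a', 'd', 'b', 'e'] -> ['e', 'a', 'd', 'b']
'd': index 2 in ['e', 'a', 'd', 'b'] -> ['d', 'e', 'a', 'b']
'd': index 0 in ['d', 'e', 'a', 'b'] -> ['d', 'e', 'a', 'b']
'b': index 3 in ['d', 'e', 'a', 'b'] -> ['b', 'd', 'e', 'a']


Output: [2, 0, 1, 3, 2, 0, 3]


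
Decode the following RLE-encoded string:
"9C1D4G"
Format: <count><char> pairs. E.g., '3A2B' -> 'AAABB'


Expanding each <count><char> pair:
  9C -> 'CCCCCCCCC'
  1D -> 'D'
  4G -> 'GGGG'

Decoded = CCCCCCCCCDGGGG


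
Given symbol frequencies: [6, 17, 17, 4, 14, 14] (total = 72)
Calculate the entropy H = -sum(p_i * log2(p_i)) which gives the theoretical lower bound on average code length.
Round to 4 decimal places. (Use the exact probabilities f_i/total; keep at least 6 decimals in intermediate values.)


Per-symbol terms -p_i * log2(p_i) with p_i = f_i/72:
  p = 6/72 = 0.083333: log2(p) = -3.584963, -p*log2(p) = 0.298747
  p = 17/72 = 0.236111: log2(p) = -2.082462, -p*log2(p) = 0.491692
  p = 17/72 = 0.236111: log2(p) = -2.082462, -p*log2(p) = 0.491692
  p = 4/72 = 0.055556: log2(p) = -4.169925, -p*log2(p) = 0.231663
  p = 14/72 = 0.194444: log2(p) = -2.362570, -p*log2(p) = 0.459389
  p = 14/72 = 0.194444: log2(p) = -2.362570, -p*log2(p) = 0.459389
H = 0.298747 + 0.491692 + 0.491692 + 0.231663 + 0.459389 + 0.459389 = 2.432572

H = 2.4326 bits/symbol


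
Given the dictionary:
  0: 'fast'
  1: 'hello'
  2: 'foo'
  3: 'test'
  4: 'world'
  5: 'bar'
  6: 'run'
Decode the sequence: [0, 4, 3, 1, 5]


Look up each index in the dictionary:
  0 -> 'fast'
  4 -> 'world'
  3 -> 'test'
  1 -> 'hello'
  5 -> 'bar'

Decoded: "fast world test hello bar"


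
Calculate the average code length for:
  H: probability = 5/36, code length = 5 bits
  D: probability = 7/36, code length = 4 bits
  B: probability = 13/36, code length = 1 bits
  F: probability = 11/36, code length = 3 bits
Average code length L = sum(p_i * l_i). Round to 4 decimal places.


Weighted contributions p_i * l_i:
  H: (5/36) * 5 = 25/36
  D: (7/36) * 4 = 28/36
  B: (13/36) * 1 = 13/36
  F: (11/36) * 3 = 33/36
Sum = (25 + 28 + 13 + 33)/36 = 99/36

L = 99/36 = 2.7500 bits/symbol


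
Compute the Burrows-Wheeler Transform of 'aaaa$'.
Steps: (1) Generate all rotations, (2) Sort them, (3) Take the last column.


Rotations (sorted):
  0: $aaaa -> last char: a
  1: a$aaa -> last char: a
  2: aa$aa -> last char: a
  3: aaa$a -> last char: a
  4: aaaa$ -> last char: $


BWT = aaaa$


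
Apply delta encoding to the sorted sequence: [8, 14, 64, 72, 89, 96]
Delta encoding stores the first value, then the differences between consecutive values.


First value: 8
Deltas:
  14 - 8 = 6
  64 - 14 = 50
  72 - 64 = 8
  89 - 72 = 17
  96 - 89 = 7


Delta encoded: [8, 6, 50, 8, 17, 7]


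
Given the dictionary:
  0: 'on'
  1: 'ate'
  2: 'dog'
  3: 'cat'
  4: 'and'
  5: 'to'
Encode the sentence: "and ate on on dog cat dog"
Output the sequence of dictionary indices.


Look up each word in the dictionary:
  'and' -> 4
  'ate' -> 1
  'on' -> 0
  'on' -> 0
  'dog' -> 2
  'cat' -> 3
  'dog' -> 2

Encoded: [4, 1, 0, 0, 2, 3, 2]


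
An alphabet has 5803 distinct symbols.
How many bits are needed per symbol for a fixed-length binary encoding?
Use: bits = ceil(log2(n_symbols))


log2(5803) = 12.5026
Bracket: 2^12 = 4096 < 5803 <= 2^13 = 8192
So ceil(log2(5803)) = 13

bits = ceil(log2(5803)) = ceil(12.5026) = 13 bits


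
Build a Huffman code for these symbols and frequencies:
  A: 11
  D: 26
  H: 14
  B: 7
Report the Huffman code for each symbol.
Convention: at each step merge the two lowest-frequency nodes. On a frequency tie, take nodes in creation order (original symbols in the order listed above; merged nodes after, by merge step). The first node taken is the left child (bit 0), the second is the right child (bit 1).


Huffman tree construction:
Step 1: Merge B(7) + A(11) = 18
Step 2: Merge H(14) + (B+A)(18) = 32
Step 3: Merge D(26) + (H+(B+A))(32) = 58
Read each symbol's code off the tree from the root (left child = 0, right child = 1).

Codes:
  A: 111 (length 3)
  D: 0 (length 1)
  H: 10 (length 2)
  B: 110 (length 3)
Average code length: 108/58 = 1.8621 bits/symbol


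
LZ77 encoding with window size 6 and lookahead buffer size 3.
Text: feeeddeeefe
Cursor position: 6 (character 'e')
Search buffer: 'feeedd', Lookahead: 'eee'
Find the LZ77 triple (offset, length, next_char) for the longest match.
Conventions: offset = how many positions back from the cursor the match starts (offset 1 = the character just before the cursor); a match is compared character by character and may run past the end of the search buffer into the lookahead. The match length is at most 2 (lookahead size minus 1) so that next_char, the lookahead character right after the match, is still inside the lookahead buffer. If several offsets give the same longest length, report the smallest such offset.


Try each offset into the search buffer:
  offset=1 (pos 5, char 'd'): match length 0
  offset=2 (pos 4, char 'd'): match length 0
  offset=3 (pos 3, char 'e'): match length 1
  offset=4 (pos 2, char 'e'): match length 2
  offset=5 (pos 1, char 'e'): match length 2
  offset=6 (pos 0, char 'f'): match length 0
Longest match has length 2, found at offsets 4, 5; take the smallest, offset 4.
next_char = character at position 6 + 2 = 8 -> 'e'

Best match: offset=4, length=2 (matching 'ee' starting at position 2)
LZ77 triple: (4, 2, 'e')


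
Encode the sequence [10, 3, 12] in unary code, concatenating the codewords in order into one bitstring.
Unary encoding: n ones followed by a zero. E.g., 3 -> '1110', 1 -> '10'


Encode each number as n ones followed by a terminating 0:
  10 -> 11111111110 (11 bits)
  3 -> 1110 (4 bits)
  12 -> 1111111111110 (13 bits)
Total length = 11 + 4 + 13 = 28 bits.

Unary([10, 3, 12]) = 1111111111011101111111111110 (28 bits)


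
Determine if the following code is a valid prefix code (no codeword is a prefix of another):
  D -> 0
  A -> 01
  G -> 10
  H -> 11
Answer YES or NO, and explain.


Checking each pair (does one codeword prefix another?):
  D='0' vs A='01': prefix -- VIOLATION

NO -- this is NOT a valid prefix code. D (0) is a prefix of A (01).


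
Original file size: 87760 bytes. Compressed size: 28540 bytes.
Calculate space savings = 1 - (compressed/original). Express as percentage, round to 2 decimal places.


ratio = compressed/original = 28540/87760 = 0.325205
savings = 1 - ratio = 1 - 0.325205 = 0.674795
as a percentage: 0.674795 * 100 = 67.48%

Space savings = 1 - 28540/87760 = 67.48%


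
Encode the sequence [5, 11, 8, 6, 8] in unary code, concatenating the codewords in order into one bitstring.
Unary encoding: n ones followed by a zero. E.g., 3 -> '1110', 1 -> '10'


Encode each number as n ones followed by a terminating 0:
  5 -> 111110 (6 bits)
  11 -> 111111111110 (12 bits)
  8 -> 111111110 (9 bits)
  6 -> 1111110 (7 bits)
  8 -> 111111110 (9 bits)
Total length = 6 + 12 + 9 + 7 + 9 = 43 bits.

Unary([5, 11, 8, 6, 8]) = 1111101111111111101111111101111110111111110 (43 bits)


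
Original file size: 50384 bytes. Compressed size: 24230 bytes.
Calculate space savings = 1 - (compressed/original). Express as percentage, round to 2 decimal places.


ratio = compressed/original = 24230/50384 = 0.480907
savings = 1 - ratio = 1 - 0.480907 = 0.519093
as a percentage: 0.519093 * 100 = 51.91%

Space savings = 1 - 24230/50384 = 51.91%


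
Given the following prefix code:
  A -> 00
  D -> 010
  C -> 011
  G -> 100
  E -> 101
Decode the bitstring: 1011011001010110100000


Decoding step by step:
Bits 101 -> E
Bits 101 -> E
Bits 100 -> G
Bits 101 -> E
Bits 011 -> C
Bits 010 -> D
Bits 00 -> A
Bits 00 -> A


Decoded message: EEGECDAA


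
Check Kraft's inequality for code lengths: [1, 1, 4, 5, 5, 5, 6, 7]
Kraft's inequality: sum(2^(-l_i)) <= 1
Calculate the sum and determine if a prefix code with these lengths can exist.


Sum = 2^(-1) + 2^(-1) + 2^(-4) + 2^(-5) + 2^(-5) + 2^(-5) + 2^(-6) + 2^(-7)
    = 0.5 + 0.5 + 0.0625 + 0.03125 + 0.03125 + 0.03125 + 0.015625 + 0.0078125
    = 151/128 = 1.1796875
Since 1.1796875 > 1, Kraft's inequality is NOT satisfied.
A prefix code with these lengths CANNOT exist.

Kraft sum = 1.1796875. Not satisfied.


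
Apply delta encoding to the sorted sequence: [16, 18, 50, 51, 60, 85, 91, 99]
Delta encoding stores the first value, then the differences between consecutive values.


First value: 16
Deltas:
  18 - 16 = 2
  50 - 18 = 32
  51 - 50 = 1
  60 - 51 = 9
  85 - 60 = 25
  91 - 85 = 6
  99 - 91 = 8


Delta encoded: [16, 2, 32, 1, 9, 25, 6, 8]


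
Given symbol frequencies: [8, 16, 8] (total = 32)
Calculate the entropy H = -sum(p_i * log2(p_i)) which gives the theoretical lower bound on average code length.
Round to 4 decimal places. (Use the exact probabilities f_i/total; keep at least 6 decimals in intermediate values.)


Per-symbol terms -p_i * log2(p_i) with p_i = f_i/32:
  p = 8/32 = 0.250000: log2(p) = -2.000000, -p*log2(p) = 0.500000
  p = 16/32 = 0.500000: log2(p) = -1.000000, -p*log2(p) = 0.500000
  p = 8/32 = 0.250000: log2(p) = -2.000000, -p*log2(p) = 0.500000
H = 0.500000 + 0.500000 + 0.500000 = 1.500000

H = 1.5 bits/symbol


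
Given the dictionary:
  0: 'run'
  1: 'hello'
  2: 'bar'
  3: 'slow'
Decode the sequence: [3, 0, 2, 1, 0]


Look up each index in the dictionary:
  3 -> 'slow'
  0 -> 'run'
  2 -> 'bar'
  1 -> 'hello'
  0 -> 'run'

Decoded: "slow run bar hello run"


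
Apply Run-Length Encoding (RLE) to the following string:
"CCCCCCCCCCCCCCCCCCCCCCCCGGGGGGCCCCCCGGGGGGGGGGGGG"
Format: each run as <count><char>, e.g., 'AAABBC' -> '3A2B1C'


Scanning runs left to right:
  i=0: run of 'C' x 24 -> '24C'
  i=24: run of 'G' x 6 -> '6G'
  i=30: run of 'C' x 6 -> '6C'
  i=36: run of 'G' x 13 -> '13G'

RLE = 24C6G6C13G


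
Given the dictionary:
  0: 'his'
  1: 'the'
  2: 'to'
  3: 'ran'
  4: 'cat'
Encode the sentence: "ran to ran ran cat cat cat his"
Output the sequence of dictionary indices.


Look up each word in the dictionary:
  'ran' -> 3
  'to' -> 2
  'ran' -> 3
  'ran' -> 3
  'cat' -> 4
  'cat' -> 4
  'cat' -> 4
  'his' -> 0

Encoded: [3, 2, 3, 3, 4, 4, 4, 0]


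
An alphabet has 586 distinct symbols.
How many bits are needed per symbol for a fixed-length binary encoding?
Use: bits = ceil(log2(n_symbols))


log2(586) = 9.1948
Bracket: 2^9 = 512 < 586 <= 2^10 = 1024
So ceil(log2(586)) = 10

bits = ceil(log2(586)) = ceil(9.1948) = 10 bits


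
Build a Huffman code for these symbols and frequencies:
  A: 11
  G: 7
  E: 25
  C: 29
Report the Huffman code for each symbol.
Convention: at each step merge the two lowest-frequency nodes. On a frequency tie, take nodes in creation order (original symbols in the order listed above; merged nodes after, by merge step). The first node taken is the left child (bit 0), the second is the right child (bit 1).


Huffman tree construction:
Step 1: Merge G(7) + A(11) = 18
Step 2: Merge (G+A)(18) + E(25) = 43
Step 3: Merge C(29) + ((G+A)+E)(43) = 72
Read each symbol's code off the tree from the root (left child = 0, right child = 1).

Codes:
  A: 101 (length 3)
  G: 100 (length 3)
  E: 11 (length 2)
  C: 0 (length 1)
Average code length: 133/72 = 1.8472 bits/symbol


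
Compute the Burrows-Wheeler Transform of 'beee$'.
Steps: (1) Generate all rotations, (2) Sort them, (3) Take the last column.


Rotations (sorted):
  0: $beee -> last char: e
  1: beee$ -> last char: $
  2: e$bee -> last char: e
  3: ee$be -> last char: e
  4: eee$b -> last char: b


BWT = e$eeb


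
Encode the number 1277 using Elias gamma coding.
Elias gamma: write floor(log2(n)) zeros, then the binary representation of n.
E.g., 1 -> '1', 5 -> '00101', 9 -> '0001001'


num_bits = floor(log2(1277)) + 1 = 11
leading_zeros = num_bits - 1 = 10
binary(1277) = 10011111101

Elias gamma(1277) = '0000000000' + '10011111101' = 000000000010011111101 (21 bits)


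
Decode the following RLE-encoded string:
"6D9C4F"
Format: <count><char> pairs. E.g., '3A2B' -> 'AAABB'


Expanding each <count><char> pair:
  6D -> 'DDDDDD'
  9C -> 'CCCCCCCCC'
  4F -> 'FFFF'

Decoded = DDDDDDCCCCCCCCCFFFF


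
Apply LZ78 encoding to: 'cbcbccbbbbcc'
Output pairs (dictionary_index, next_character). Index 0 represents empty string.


LZ78 encoding steps:
Dictionary: {0: ''}
Step 1: w='' (idx 0), next='c' -> output (0, 'c'), add 'c' as idx 1
Step 2: w='' (idx 0), next='b' -> output (0, 'b'), add 'b' as idx 2
Step 3: w='c' (idx 1), next='b' -> output (1, 'b'), add 'cb' as idx 3
Step 4: w='c' (idx 1), next='c' -> output (1, 'c'), add 'cc' as idx 4
Step 5: w='b' (idx 2), next='b' -> output (2, 'b'), add 'bb' as idx 5
Step 6: w='bb' (idx 5), next='c' -> output (5, 'c'), add 'bbc' as idx 6
Step 7: w='c' (idx 1), end of input -> output (1, '')


Encoded: [(0, 'c'), (0, 'b'), (1, 'b'), (1, 'c'), (2, 'b'), (5, 'c'), (1, '')]


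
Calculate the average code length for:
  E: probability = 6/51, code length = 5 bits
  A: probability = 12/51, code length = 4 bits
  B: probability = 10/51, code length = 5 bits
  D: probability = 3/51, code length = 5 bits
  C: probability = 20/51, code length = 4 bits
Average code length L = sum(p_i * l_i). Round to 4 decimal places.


Weighted contributions p_i * l_i:
  E: (6/51) * 5 = 30/51
  A: (12/51) * 4 = 48/51
  B: (10/51) * 5 = 50/51
  D: (3/51) * 5 = 15/51
  C: (20/51) * 4 = 80/51
Sum = (30 + 48 + 50 + 15 + 80)/51 = 223/51

L = 223/51 = 4.3725 bits/symbol


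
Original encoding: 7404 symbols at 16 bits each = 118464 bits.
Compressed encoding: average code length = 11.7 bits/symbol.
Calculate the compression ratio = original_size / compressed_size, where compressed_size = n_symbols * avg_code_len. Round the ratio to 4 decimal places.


original_size = n_symbols * orig_bits = 7404 * 16 = 118464 bits
compressed_size = n_symbols * avg_code_len = 7404 * 11.7 = 86626.8 bits
ratio = original_size / compressed_size = 118464 / 86626.8 = 1.3675

Compression ratio = 1.3675


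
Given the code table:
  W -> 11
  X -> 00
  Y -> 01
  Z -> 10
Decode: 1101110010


Decoding:
11 -> W
01 -> Y
11 -> W
00 -> X
10 -> Z


Result: WYWXZ


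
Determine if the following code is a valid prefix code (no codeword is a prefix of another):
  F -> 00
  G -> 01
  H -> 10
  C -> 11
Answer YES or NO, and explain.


Checking each pair (does one codeword prefix another?):
  F='00' vs G='01': no prefix
  F='00' vs H='10': no prefix
  F='00' vs C='11': no prefix
  G='01' vs F='00': no prefix
  G='01' vs H='10': no prefix
  G='01' vs C='11': no prefix
  H='10' vs F='00': no prefix
  H='10' vs G='01': no prefix
  H='10' vs C='11': no prefix
  C='11' vs F='00': no prefix
  C='11' vs G='01': no prefix
  C='11' vs H='10': no prefix
No violation found over all pairs.

YES -- this is a valid prefix code. No codeword is a prefix of any other codeword.


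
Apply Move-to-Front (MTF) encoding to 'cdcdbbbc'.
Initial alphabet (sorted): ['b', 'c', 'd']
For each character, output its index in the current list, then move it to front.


MTF encoding:
'c': index 1 in ['b', 'c', 'd'] -> ['c', 'b', 'd']
'd': index 2 in ['c', 'b', 'd'] -> ['d', 'c', 'b']
'c': index 1 in ['d', 'c', 'b'] -> ['c', 'd', 'b']
'd': index 1 in ['c', 'd', 'b'] -> ['d', 'c', 'b']
'b': index 2 in ['d', 'c', 'b'] -> ['b', 'd', 'c']
'b': index 0 in ['b', 'd', 'c'] -> ['b', 'd', 'c']
'b': index 0 in ['b', 'd', 'c'] -> ['b', 'd', 'c']
'c': index 2 in ['b', 'd', 'c'] -> ['c', 'b', 'd']


Output: [1, 2, 1, 1, 2, 0, 0, 2]


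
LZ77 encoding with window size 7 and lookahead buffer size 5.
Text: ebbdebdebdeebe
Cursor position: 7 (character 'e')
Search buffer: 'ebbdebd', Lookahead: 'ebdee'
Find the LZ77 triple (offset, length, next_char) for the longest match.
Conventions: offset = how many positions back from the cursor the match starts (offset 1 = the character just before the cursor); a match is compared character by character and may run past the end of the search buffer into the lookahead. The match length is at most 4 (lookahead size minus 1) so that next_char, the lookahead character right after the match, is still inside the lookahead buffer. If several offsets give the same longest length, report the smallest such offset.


Try each offset into the search buffer:
  offset=1 (pos 6, char 'd'): match length 0
  offset=2 (pos 5, char 'b'): match length 0
  offset=3 (pos 4, char 'e'): match length 4
  offset=4 (pos 3, char 'd'): match length 0
  offset=5 (pos 2, char 'b'): match length 0
  offset=6 (pos 1, char 'b'): match length 0
  offset=7 (pos 0, char 'e'): match length 2
Longest match has length 4 at offset 3.
next_char = character at position 7 + 4 = 11 -> 'e'

Best match: offset=3, length=4 (matching 'ebde' starting at position 4)
LZ77 triple: (3, 4, 'e')


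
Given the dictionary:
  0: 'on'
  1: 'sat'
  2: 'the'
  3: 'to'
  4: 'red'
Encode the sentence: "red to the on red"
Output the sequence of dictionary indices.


Look up each word in the dictionary:
  'red' -> 4
  'to' -> 3
  'the' -> 2
  'on' -> 0
  'red' -> 4

Encoded: [4, 3, 2, 0, 4]


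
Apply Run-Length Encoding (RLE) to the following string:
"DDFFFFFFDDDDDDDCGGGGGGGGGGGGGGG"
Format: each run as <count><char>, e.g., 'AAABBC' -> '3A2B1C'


Scanning runs left to right:
  i=0: run of 'D' x 2 -> '2D'
  i=2: run of 'F' x 6 -> '6F'
  i=8: run of 'D' x 7 -> '7D'
  i=15: run of 'C' x 1 -> '1C'
  i=16: run of 'G' x 15 -> '15G'

RLE = 2D6F7D1C15G


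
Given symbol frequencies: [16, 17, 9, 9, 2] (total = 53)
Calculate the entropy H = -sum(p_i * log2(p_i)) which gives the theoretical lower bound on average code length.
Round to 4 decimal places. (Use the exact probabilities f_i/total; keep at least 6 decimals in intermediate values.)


Per-symbol terms -p_i * log2(p_i) with p_i = f_i/53:
  p = 16/53 = 0.301887: log2(p) = -1.727920, -p*log2(p) = 0.521636
  p = 17/53 = 0.320755: log2(p) = -1.640458, -p*log2(p) = 0.526185
  p = 9/53 = 0.169811: log2(p) = -2.557995, -p*log2(p) = 0.434377
  p = 9/53 = 0.169811: log2(p) = -2.557995, -p*log2(p) = 0.434377
  p = 2/53 = 0.037736: log2(p) = -4.727920, -p*log2(p) = 0.178412
H = 0.521636 + 0.526185 + 0.434377 + 0.434377 + 0.178412 = 2.094987

H = 2.095 bits/symbol


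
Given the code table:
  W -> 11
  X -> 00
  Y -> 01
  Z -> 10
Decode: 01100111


Decoding:
01 -> Y
10 -> Z
01 -> Y
11 -> W


Result: YZYW


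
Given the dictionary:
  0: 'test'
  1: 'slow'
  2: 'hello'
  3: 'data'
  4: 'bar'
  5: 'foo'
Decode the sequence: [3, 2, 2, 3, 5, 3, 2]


Look up each index in the dictionary:
  3 -> 'data'
  2 -> 'hello'
  2 -> 'hello'
  3 -> 'data'
  5 -> 'foo'
  3 -> 'data'
  2 -> 'hello'

Decoded: "data hello hello data foo data hello"


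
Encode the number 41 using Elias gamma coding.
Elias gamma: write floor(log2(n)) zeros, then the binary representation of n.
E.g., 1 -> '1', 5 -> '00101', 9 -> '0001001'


num_bits = floor(log2(41)) + 1 = 6
leading_zeros = num_bits - 1 = 5
binary(41) = 101001

Elias gamma(41) = '00000' + '101001' = 00000101001 (11 bits)


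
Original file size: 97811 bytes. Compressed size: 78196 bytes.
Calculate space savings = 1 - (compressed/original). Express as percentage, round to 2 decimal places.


ratio = compressed/original = 78196/97811 = 0.79946
savings = 1 - ratio = 1 - 0.79946 = 0.20054
as a percentage: 0.20054 * 100 = 20.05%

Space savings = 1 - 78196/97811 = 20.05%


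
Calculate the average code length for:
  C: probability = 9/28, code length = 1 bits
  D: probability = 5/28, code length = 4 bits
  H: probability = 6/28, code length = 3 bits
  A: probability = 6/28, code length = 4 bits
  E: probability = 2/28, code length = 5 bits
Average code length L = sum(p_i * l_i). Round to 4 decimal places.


Weighted contributions p_i * l_i:
  C: (9/28) * 1 = 9/28
  D: (5/28) * 4 = 20/28
  H: (6/28) * 3 = 18/28
  A: (6/28) * 4 = 24/28
  E: (2/28) * 5 = 10/28
Sum = (9 + 20 + 18 + 24 + 10)/28 = 81/28

L = 81/28 = 2.8929 bits/symbol


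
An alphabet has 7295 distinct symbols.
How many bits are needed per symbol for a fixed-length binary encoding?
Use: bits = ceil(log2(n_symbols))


log2(7295) = 12.8327
Bracket: 2^12 = 4096 < 7295 <= 2^13 = 8192
So ceil(log2(7295)) = 13

bits = ceil(log2(7295)) = ceil(12.8327) = 13 bits


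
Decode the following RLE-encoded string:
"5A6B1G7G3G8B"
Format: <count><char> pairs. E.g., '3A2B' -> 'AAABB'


Expanding each <count><char> pair:
  5A -> 'AAAAA'
  6B -> 'BBBBBB'
  1G -> 'G'
  7G -> 'GGGGGGG'
  3G -> 'GGG'
  8B -> 'BBBBBBBB'

Decoded = AAAAABBBBBBGGGGGGGGGGGBBBBBBBB


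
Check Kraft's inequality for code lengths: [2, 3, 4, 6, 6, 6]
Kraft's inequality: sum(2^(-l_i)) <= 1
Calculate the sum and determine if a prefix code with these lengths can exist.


Sum = 2^(-2) + 2^(-3) + 2^(-4) + 2^(-6) + 2^(-6) + 2^(-6)
    = 0.25 + 0.125 + 0.0625 + 0.015625 + 0.015625 + 0.015625
    = 31/64 = 0.484375
Since 0.484375 <= 1, Kraft's inequality IS satisfied.
A prefix code with these lengths CAN exist.

Kraft sum = 0.484375. Satisfied.


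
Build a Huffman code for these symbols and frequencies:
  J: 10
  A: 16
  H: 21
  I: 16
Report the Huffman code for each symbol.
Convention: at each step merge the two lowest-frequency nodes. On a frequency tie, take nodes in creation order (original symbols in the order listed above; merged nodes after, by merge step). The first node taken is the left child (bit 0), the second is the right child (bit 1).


Huffman tree construction:
Step 1: Merge J(10) + A(16) = 26
Step 2: Merge I(16) + H(21) = 37
Step 3: Merge (J+A)(26) + (I+H)(37) = 63
Read each symbol's code off the tree from the root (left child = 0, right child = 1).

Codes:
  J: 00 (length 2)
  A: 01 (length 2)
  H: 11 (length 2)
  I: 10 (length 2)
Average code length: 126/63 = 2.0000 bits/symbol


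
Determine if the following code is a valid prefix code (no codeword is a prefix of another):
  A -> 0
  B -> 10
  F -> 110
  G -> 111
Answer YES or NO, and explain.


Checking each pair (does one codeword prefix another?):
  A='0' vs B='10': no prefix
  A='0' vs F='110': no prefix
  A='0' vs G='111': no prefix
  B='10' vs A='0': no prefix
  B='10' vs F='110': no prefix
  B='10' vs G='111': no prefix
  F='110' vs A='0': no prefix
  F='110' vs B='10': no prefix
  F='110' vs G='111': no prefix
  G='111' vs A='0': no prefix
  G='111' vs B='10': no prefix
  G='111' vs F='110': no prefix
No violation found over all pairs.

YES -- this is a valid prefix code. No codeword is a prefix of any other codeword.


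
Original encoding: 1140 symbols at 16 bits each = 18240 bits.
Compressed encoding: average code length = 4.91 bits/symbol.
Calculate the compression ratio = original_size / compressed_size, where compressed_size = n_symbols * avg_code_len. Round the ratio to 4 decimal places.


original_size = n_symbols * orig_bits = 1140 * 16 = 18240 bits
compressed_size = n_symbols * avg_code_len = 1140 * 4.91 = 5597.4 bits
ratio = original_size / compressed_size = 18240 / 5597.4 = 3.2587

Compression ratio = 3.2587


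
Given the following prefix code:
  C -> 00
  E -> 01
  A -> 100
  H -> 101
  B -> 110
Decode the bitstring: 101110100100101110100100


Decoding step by step:
Bits 101 -> H
Bits 110 -> B
Bits 100 -> A
Bits 100 -> A
Bits 101 -> H
Bits 110 -> B
Bits 100 -> A
Bits 100 -> A


Decoded message: HBAAHBAA


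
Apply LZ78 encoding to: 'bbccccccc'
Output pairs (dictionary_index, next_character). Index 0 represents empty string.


LZ78 encoding steps:
Dictionary: {0: ''}
Step 1: w='' (idx 0), next='b' -> output (0, 'b'), add 'b' as idx 1
Step 2: w='b' (idx 1), next='c' -> output (1, 'c'), add 'bc' as idx 2
Step 3: w='' (idx 0), next='c' -> output (0, 'c'), add 'c' as idx 3
Step 4: w='c' (idx 3), next='c' -> output (3, 'c'), add 'cc' as idx 4
Step 5: w='cc' (idx 4), next='c' -> output (4, 'c'), add 'ccc' as idx 5


Encoded: [(0, 'b'), (1, 'c'), (0, 'c'), (3, 'c'), (4, 'c')]
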